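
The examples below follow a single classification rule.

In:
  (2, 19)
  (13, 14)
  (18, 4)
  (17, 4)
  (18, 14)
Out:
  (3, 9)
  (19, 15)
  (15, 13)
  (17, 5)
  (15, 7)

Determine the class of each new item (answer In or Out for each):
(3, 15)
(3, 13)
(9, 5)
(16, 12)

Out, Out, Out, In

Rule: product is even. This holds for each 'In' example and fails for each 'Out' one.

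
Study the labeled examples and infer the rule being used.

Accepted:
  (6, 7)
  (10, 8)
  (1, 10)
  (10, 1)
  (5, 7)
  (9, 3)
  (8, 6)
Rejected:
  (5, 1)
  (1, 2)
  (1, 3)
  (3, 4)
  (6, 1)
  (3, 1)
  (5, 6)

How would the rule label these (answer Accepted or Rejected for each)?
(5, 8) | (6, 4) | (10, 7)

Accepted, Rejected, Accepted

All 'Accepted' examples share one property — max ≥ 7 — and every 'Rejected' example lacks it.
Accepted: (5, 8), since max 8.
Rejected: (6, 4), since max 6.
Accepted: (10, 7), since max 10.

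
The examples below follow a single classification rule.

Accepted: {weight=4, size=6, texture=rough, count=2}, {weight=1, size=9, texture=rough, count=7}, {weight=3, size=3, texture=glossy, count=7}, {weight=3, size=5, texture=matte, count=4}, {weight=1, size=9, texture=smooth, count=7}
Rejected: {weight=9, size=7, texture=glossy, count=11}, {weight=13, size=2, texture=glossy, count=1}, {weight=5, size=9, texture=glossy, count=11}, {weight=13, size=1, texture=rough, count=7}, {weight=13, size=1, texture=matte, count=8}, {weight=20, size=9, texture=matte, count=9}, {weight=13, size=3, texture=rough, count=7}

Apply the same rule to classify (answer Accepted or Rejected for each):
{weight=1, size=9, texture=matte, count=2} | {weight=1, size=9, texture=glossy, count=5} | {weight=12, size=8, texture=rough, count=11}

All 'Accepted' examples share one property — weight ≤ 4 — and every 'Rejected' example lacks it.
{weight=1, size=9, texture=matte, count=2}: weight = 1 — checks out, so Accepted.
{weight=1, size=9, texture=glossy, count=5}: weight = 1 — checks out, so Accepted.
{weight=12, size=8, texture=rough, count=11}: weight = 12 — fails the rule, so Rejected.

Accepted, Accepted, Rejected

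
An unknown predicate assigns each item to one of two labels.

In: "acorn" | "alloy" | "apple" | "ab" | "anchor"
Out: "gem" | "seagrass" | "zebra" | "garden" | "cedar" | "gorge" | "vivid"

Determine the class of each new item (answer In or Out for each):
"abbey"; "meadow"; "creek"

In, Out, Out

The simplest hypothesis consistent with all the labels is: starts with 'a'.
"abbey": starts with 'a', satisfies this → In.
"meadow": starts with 'm', lacks this property → Out.
"creek": starts with 'c', lacks this property → Out.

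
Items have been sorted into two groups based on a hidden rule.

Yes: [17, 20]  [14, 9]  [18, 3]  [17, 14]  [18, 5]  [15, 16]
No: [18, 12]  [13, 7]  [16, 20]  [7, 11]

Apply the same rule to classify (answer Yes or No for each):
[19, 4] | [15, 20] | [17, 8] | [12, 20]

Yes, Yes, Yes, No

The common property of the 'Yes' items is: sum is odd. No 'No' item has it.
Yes: [19, 4], since 19+4 = 23.
Yes: [15, 20], since 15+20 = 35.
Yes: [17, 8], since 17+8 = 25.
No: [12, 20], since 12+20 = 32.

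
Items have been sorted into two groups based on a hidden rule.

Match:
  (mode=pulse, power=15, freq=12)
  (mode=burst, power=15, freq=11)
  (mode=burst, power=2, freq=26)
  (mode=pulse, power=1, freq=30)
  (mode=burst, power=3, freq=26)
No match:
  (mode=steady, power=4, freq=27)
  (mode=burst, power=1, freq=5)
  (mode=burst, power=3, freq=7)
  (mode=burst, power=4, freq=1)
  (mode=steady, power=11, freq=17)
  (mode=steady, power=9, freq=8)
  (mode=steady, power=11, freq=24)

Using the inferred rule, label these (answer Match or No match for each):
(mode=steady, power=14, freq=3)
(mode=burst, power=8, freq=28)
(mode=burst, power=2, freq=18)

The distinguishing property — mode is not steady AND freq ≥ 8 — holds for all the 'Match' cases and none of the 'No match' cases.
(mode=steady, power=14, freq=3): No match (mode is steady, freq = 3).
(mode=burst, power=8, freq=28): Match (mode is burst, freq = 28).
(mode=burst, power=2, freq=18): Match (mode is burst, freq = 18).

No match, Match, Match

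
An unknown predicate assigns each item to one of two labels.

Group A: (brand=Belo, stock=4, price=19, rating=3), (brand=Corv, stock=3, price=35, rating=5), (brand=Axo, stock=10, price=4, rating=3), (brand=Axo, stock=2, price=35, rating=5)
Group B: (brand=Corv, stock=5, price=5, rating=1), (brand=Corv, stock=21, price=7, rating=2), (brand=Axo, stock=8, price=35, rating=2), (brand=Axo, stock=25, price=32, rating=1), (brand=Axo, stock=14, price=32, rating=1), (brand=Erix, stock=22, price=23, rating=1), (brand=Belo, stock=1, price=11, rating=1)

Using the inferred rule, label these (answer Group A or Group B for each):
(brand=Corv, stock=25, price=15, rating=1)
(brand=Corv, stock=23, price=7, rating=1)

Group B, Group B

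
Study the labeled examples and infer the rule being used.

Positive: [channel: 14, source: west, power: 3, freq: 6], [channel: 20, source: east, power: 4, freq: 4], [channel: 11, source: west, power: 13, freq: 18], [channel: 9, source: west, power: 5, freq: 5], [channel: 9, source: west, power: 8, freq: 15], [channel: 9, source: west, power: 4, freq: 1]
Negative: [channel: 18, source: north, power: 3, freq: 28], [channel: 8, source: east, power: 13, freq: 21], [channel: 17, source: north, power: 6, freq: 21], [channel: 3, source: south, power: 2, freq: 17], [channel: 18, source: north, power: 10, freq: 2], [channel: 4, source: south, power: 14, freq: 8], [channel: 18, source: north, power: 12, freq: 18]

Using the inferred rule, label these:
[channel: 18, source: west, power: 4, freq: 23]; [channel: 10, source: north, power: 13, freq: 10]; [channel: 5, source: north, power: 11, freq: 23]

Positive, Negative, Negative

Every 'Positive' example satisfies: source is west OR freq = 4. None of the 'Negative' examples do.
[channel: 18, source: west, power: 4, freq: 23] → source is west, freq = 23 → Positive. [channel: 10, source: north, power: 13, freq: 10] → source is north, freq = 10 → Negative. [channel: 5, source: north, power: 11, freq: 23] → source is north, freq = 23 → Negative.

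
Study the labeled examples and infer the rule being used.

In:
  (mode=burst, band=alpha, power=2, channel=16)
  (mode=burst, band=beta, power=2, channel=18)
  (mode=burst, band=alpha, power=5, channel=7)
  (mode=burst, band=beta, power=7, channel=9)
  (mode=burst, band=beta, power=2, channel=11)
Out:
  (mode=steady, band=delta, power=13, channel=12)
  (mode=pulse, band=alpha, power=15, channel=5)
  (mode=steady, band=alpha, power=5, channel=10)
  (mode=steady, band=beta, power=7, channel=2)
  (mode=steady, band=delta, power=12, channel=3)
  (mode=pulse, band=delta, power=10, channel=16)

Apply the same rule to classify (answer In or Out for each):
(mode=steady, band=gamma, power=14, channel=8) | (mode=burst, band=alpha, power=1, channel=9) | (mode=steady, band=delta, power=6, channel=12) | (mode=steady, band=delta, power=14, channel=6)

Looking at the examples, the only property every 'In' case has and every 'Out' case lacks is: mode is burst.

Out, In, Out, Out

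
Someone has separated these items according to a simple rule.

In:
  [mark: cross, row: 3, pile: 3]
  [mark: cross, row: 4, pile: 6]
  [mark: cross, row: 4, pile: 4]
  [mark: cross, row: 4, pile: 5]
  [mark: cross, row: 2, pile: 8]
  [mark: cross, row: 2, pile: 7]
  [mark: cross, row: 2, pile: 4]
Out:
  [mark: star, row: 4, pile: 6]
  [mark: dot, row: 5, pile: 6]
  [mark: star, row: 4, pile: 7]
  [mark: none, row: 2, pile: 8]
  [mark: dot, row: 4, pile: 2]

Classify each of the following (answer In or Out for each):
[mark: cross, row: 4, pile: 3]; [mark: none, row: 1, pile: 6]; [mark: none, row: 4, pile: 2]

In, Out, Out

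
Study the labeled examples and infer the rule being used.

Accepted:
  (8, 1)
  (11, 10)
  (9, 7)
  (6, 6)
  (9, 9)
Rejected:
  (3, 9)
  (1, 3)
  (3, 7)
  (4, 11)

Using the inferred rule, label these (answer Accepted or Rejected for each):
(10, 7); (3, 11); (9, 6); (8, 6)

Accepted, Rejected, Accepted, Accepted

The classifier is using: first ≥ 6.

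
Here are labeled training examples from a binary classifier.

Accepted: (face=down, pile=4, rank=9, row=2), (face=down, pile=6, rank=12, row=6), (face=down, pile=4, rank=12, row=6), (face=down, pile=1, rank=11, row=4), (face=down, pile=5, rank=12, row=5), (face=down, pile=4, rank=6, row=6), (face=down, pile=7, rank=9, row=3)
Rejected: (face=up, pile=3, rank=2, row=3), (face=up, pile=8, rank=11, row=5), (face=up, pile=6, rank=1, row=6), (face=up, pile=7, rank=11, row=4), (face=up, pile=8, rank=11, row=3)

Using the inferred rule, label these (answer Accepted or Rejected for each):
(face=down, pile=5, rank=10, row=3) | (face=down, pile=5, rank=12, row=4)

The classifier is using: face is down.
Accepted: (face=down, pile=5, rank=10, row=3), since face is down.
Accepted: (face=down, pile=5, rank=12, row=4), since face is down.

Accepted, Accepted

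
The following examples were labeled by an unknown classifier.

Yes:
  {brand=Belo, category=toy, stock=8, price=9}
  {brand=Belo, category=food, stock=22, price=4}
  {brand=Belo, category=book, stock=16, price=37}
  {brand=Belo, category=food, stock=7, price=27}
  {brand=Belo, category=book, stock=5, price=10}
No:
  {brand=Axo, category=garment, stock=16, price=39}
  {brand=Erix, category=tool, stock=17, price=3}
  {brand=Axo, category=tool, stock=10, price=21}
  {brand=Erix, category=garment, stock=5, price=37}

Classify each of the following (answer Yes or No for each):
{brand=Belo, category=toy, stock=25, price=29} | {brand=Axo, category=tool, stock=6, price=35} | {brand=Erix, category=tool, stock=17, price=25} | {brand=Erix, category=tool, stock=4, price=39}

Yes, No, No, No

The rule appears to be: brand is Belo.
{brand=Belo, category=toy, stock=25, price=29}: brand is Belo, meets the rule → Yes. {brand=Axo, category=tool, stock=6, price=35}: brand is Axo, doesn't qualify → No. {brand=Erix, category=tool, stock=17, price=25}: brand is Erix, doesn't qualify → No. {brand=Erix, category=tool, stock=4, price=39}: brand is Erix, doesn't qualify → No.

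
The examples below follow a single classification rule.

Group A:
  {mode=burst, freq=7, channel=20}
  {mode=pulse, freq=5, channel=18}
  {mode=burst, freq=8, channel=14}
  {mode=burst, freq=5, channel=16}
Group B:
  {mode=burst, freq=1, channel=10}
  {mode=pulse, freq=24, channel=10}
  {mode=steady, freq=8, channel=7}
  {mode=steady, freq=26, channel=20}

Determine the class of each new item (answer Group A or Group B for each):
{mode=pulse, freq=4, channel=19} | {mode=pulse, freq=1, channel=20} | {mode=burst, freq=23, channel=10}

One predicate separates the groups cleanly: channel ≥ 14 AND freq ≤ 8.
{mode=pulse, freq=4, channel=19} → channel = 19, freq = 4 → Group A. {mode=pulse, freq=1, channel=20} → channel = 20, freq = 1 → Group A. {mode=burst, freq=23, channel=10} → channel = 10, freq = 23 → Group B.

Group A, Group A, Group B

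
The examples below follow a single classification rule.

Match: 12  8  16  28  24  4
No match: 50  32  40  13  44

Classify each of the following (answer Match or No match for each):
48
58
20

No match, No match, Match

Every 'Match' example satisfies: even AND at most 28. None of the 'No match' examples do.
48 → 48 is even, 48 > 28 → No match. 58 → 58 is even, 58 > 28 → No match. 20 → 20 is even, 20 ≤ 28 → Match.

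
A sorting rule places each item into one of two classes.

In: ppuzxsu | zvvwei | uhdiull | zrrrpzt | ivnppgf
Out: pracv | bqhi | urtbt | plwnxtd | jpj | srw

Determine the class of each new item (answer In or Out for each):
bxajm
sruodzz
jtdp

Out, In, Out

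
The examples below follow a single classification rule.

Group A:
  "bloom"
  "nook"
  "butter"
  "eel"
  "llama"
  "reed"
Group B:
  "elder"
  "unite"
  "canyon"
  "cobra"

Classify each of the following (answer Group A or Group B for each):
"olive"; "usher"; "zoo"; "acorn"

Group B, Group B, Group A, Group B

Checking candidate rules against both groups, what survives is: has a double letter.
"olive": no doubled letter — fails the rule, so Group B. "usher": no doubled letter — fails the rule, so Group B. "zoo": 'oo' doubled — has this property, so Group A. "acorn": no doubled letter — fails the rule, so Group B.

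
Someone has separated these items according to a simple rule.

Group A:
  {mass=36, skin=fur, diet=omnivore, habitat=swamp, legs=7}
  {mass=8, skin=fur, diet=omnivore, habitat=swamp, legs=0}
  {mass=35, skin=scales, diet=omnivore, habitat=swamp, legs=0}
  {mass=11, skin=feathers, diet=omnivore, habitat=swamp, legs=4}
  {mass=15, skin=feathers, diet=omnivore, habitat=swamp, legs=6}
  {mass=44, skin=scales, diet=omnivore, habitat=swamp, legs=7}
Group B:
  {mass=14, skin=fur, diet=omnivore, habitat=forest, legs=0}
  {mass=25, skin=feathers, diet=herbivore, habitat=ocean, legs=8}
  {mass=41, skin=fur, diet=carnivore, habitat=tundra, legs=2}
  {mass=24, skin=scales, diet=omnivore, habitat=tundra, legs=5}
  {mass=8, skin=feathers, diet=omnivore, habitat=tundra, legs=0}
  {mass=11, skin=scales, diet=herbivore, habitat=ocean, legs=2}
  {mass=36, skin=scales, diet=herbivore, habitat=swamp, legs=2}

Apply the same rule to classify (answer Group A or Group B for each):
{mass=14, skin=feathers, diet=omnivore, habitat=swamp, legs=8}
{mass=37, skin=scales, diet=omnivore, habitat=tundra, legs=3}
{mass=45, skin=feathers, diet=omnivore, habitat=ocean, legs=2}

Group A, Group B, Group B

'Group A' ⟺ diet is omnivore AND habitat is swamp.
{mass=14, skin=feathers, diet=omnivore, habitat=swamp, legs=8}: Group A (diet is omnivore, habitat is swamp).
{mass=37, skin=scales, diet=omnivore, habitat=tundra, legs=3}: Group B (diet is omnivore, habitat is tundra).
{mass=45, skin=feathers, diet=omnivore, habitat=ocean, legs=2}: Group B (diet is omnivore, habitat is ocean).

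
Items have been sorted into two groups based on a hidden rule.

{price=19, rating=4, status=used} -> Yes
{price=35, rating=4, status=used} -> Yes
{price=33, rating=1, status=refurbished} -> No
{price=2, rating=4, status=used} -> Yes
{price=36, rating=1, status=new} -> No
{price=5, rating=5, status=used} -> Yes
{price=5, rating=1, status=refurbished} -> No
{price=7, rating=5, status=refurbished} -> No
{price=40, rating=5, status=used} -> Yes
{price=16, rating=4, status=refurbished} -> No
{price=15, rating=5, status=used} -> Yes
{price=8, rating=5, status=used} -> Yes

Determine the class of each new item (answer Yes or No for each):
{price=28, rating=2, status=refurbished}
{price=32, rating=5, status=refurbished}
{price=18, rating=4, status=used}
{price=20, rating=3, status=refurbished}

No, No, Yes, No

Looking at the examples, the only property every 'Yes' case has and every 'No' case lacks is: status is used.
No: {price=28, rating=2, status=refurbished}, since status is refurbished. No: {price=32, rating=5, status=refurbished}, since status is refurbished. Yes: {price=18, rating=4, status=used}, since status is used. No: {price=20, rating=3, status=refurbished}, since status is refurbished.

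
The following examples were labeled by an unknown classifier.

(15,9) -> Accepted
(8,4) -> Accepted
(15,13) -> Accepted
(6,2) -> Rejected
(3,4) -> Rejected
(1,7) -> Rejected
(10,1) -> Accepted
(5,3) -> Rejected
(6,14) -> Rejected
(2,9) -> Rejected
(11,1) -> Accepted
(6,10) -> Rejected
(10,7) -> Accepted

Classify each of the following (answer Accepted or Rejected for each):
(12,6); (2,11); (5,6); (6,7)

Accepted, Rejected, Rejected, Rejected

The pattern is that an item is 'Accepted' exactly when: first ≥ 7.
(12,6): first 12, has this property → Accepted.
(2,11): first 2, doesn't match → Rejected.
(5,6): first 5, doesn't match → Rejected.
(6,7): first 6, doesn't match → Rejected.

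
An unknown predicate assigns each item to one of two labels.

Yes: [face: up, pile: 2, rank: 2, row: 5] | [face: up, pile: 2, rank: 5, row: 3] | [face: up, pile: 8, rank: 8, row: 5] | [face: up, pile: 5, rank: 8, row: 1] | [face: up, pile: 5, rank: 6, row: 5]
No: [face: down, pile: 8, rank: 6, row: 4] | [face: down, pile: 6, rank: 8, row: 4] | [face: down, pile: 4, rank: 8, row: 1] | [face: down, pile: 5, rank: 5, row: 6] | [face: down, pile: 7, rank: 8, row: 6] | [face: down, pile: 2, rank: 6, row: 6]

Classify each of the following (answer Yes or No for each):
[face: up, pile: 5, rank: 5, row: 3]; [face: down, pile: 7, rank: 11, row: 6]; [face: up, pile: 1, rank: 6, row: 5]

Yes, No, Yes

One predicate separates the groups cleanly: face is up.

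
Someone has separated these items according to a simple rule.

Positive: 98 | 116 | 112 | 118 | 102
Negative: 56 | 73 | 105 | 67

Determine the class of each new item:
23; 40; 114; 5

A rule that fits every label: even AND at least 67 — true of each 'Positive' example, false of each 'Negative' one.
23 → 23 is odd, 23 < 67 → Negative.
40 → 40 is even, 40 < 67 → Negative.
114 → 114 is even, 114 ≥ 67 → Positive.
5 → 5 is odd, 5 < 67 → Negative.

Negative, Negative, Positive, Negative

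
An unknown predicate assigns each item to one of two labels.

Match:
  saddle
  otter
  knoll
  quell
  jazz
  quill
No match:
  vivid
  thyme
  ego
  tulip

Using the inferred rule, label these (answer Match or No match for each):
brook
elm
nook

Match, No match, Match

The simplest hypothesis consistent with all the labels is: has a double letter.
brook → 'oo' doubled → Match.
elm → no doubled letter → No match.
nook → 'oo' doubled → Match.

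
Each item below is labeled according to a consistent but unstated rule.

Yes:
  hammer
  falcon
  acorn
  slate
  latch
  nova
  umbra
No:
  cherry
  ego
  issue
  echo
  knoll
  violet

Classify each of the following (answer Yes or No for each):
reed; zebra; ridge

No, Yes, No

A rule that fits every label: contains 'a' — true of each 'Yes' example, false of each 'No' one.
reed → no 'a' → No.
zebra → has 'a' → Yes.
ridge → no 'a' → No.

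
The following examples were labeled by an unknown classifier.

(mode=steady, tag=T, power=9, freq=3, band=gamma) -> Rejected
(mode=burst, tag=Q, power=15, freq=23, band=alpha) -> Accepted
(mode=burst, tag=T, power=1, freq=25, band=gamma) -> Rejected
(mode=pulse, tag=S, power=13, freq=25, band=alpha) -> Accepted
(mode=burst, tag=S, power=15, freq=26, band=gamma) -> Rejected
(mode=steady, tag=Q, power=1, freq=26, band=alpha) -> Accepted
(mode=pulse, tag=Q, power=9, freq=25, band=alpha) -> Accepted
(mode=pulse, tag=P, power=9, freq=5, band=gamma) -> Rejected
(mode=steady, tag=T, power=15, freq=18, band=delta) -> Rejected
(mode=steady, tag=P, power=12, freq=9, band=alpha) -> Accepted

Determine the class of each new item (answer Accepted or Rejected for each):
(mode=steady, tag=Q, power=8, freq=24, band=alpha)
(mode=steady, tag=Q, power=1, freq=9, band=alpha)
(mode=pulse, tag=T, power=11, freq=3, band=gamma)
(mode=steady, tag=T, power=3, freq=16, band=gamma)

Accepted, Accepted, Rejected, Rejected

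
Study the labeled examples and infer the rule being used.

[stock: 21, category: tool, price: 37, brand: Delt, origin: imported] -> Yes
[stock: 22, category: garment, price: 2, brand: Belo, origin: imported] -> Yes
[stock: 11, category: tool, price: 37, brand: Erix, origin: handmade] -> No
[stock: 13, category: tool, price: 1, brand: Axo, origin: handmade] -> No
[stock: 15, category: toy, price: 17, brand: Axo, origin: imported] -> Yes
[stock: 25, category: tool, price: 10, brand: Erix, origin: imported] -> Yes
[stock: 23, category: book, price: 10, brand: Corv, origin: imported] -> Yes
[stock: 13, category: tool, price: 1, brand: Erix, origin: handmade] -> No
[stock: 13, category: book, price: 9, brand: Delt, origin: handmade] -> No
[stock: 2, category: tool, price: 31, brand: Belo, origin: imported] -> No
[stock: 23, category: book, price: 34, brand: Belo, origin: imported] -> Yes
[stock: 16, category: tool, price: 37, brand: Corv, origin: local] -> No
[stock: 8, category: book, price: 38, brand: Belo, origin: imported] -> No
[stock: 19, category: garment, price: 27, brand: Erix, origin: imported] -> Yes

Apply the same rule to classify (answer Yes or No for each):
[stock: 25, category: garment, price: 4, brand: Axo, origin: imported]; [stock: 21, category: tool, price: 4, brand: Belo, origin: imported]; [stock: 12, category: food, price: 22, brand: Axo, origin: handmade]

Yes, Yes, No

All 'Yes' examples share one property — origin is imported AND stock ≥ 11 — and every 'No' example lacks it.
[stock: 25, category: garment, price: 4, brand: Axo, origin: imported] → origin is imported, stock = 25 → Yes.
[stock: 21, category: tool, price: 4, brand: Belo, origin: imported] → origin is imported, stock = 21 → Yes.
[stock: 12, category: food, price: 22, brand: Axo, origin: handmade] → origin is handmade, stock = 12 → No.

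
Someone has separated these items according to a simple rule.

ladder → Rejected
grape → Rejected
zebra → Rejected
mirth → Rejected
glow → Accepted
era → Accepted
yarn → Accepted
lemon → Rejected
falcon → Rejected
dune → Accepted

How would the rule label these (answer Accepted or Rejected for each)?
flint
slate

'Accepted' ⟺ length ≤ 4.

Rejected, Rejected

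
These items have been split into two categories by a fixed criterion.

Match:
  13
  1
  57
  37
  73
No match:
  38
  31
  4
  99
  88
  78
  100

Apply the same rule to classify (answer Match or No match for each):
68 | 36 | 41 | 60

No match, No match, Match, No match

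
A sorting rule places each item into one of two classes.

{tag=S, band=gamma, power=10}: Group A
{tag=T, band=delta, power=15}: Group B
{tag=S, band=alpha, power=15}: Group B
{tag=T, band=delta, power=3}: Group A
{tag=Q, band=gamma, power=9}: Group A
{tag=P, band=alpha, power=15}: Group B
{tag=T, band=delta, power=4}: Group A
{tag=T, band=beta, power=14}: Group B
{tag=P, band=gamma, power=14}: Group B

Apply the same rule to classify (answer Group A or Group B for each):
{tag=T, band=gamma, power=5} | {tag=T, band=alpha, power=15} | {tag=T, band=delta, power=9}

The simplest hypothesis consistent with all the labels is: power ≤ 10.
{tag=T, band=gamma, power=5}: power = 5 — passes, so Group A.
{tag=T, band=alpha, power=15}: power = 15 — doesn't qualify, so Group B.
{tag=T, band=delta, power=9}: power = 9 — passes, so Group A.

Group A, Group B, Group A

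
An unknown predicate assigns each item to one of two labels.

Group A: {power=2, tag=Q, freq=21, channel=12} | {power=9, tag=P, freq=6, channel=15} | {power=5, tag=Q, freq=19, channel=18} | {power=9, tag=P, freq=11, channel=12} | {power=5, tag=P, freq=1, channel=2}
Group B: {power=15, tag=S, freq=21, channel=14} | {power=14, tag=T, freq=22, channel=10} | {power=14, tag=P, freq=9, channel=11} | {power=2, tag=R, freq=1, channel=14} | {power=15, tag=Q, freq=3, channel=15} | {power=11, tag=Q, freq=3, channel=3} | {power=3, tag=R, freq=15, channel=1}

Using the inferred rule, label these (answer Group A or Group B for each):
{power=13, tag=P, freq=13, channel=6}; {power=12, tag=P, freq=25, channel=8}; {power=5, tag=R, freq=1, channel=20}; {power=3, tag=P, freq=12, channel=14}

The simplest hypothesis consistent with all the labels is: tag is not R AND power ≤ 9.
{power=13, tag=P, freq=13, channel=6}: tag is P, power = 13 — does not pass, so Group B.
{power=12, tag=P, freq=25, channel=8}: tag is P, power = 12 — does not pass, so Group B.
{power=5, tag=R, freq=1, channel=20}: tag is R, power = 5 — does not pass, so Group B.
{power=3, tag=P, freq=12, channel=14}: tag is P, power = 3 — qualifies, so Group A.

Group B, Group B, Group B, Group A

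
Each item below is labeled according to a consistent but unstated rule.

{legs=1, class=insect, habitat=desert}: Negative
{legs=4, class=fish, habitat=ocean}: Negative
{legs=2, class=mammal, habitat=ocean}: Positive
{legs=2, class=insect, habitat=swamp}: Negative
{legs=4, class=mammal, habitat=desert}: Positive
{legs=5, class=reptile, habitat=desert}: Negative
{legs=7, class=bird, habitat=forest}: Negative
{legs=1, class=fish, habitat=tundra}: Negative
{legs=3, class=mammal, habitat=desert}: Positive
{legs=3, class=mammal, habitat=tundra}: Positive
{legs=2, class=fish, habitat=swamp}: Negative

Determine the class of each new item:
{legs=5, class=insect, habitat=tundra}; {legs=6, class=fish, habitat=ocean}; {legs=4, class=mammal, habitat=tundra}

All 'Positive' examples share one property — class is mammal — and every 'Negative' example lacks it.
{legs=5, class=insect, habitat=tundra}: Negative (class is insect). {legs=6, class=fish, habitat=ocean}: Negative (class is fish). {legs=4, class=mammal, habitat=tundra}: Positive (class is mammal).

Negative, Negative, Positive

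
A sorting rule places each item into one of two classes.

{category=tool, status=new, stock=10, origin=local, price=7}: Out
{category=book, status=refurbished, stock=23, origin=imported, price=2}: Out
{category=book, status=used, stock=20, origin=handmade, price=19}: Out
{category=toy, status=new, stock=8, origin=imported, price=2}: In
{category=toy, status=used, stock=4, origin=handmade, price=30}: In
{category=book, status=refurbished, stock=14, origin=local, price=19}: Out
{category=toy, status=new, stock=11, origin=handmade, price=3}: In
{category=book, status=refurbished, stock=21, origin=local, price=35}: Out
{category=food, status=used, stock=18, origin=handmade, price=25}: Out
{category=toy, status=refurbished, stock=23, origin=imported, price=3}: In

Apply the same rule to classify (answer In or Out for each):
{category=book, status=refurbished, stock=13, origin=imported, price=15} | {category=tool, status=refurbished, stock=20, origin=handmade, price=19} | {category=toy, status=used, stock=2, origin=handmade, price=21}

Out, Out, In

Comparing the two groups points to one rule — category is toy.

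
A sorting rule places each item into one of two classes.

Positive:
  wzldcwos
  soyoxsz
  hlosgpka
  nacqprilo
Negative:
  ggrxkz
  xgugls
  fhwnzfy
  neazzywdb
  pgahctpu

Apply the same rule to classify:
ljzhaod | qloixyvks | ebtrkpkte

Positive, Positive, Negative

A rule that fits every label: contains 'o' — true of each 'Positive' example, false of each 'Negative' one.
ljzhaod → has 'o' → Positive. qloixyvks → has 'o' → Positive. ebtrkpkte → no 'o' → Negative.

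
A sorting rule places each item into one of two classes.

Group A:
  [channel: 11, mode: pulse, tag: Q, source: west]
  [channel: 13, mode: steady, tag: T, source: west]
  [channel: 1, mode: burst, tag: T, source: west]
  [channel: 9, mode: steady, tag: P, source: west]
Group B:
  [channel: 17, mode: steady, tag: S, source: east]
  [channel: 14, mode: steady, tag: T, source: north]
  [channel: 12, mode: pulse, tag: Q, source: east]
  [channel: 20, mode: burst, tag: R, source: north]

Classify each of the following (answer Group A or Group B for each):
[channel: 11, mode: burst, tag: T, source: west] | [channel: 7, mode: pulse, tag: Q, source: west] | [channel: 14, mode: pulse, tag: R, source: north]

One predicate separates the groups cleanly: source is west.

Group A, Group A, Group B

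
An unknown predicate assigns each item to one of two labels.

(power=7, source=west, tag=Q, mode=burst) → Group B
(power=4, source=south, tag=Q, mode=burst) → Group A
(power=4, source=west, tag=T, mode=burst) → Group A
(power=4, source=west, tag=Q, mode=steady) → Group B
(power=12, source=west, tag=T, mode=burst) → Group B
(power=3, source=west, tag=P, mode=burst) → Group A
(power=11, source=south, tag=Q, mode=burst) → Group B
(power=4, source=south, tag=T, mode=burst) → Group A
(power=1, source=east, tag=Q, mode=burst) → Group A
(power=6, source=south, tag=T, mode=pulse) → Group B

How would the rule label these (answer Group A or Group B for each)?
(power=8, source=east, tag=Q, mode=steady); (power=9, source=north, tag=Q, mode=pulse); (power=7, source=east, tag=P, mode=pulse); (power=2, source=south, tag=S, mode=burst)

Group B, Group B, Group B, Group A

The simplest hypothesis consistent with all the labels is: mode is burst AND power ≤ 4.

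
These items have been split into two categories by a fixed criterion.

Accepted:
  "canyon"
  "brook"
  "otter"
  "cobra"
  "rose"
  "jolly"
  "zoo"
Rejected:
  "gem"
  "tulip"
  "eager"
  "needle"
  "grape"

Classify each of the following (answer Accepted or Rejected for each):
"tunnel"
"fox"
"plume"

Every 'Accepted' example satisfies: contains 'o'. None of the 'Rejected' examples do.
"tunnel": no 'o', doesn't qualify → Rejected. "fox": has 'o', checks out → Accepted. "plume": no 'o', doesn't qualify → Rejected.

Rejected, Accepted, Rejected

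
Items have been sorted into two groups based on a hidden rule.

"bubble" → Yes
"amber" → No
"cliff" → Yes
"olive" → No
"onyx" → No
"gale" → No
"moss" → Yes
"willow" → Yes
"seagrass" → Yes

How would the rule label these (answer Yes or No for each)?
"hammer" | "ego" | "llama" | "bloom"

The rule appears to be: has a double letter.
"hammer": 'mm' doubled, fits → Yes.
"ego": no doubled letter, fails this test → No.
"llama": 'll' doubled, fits → Yes.
"bloom": 'oo' doubled, fits → Yes.

Yes, No, Yes, Yes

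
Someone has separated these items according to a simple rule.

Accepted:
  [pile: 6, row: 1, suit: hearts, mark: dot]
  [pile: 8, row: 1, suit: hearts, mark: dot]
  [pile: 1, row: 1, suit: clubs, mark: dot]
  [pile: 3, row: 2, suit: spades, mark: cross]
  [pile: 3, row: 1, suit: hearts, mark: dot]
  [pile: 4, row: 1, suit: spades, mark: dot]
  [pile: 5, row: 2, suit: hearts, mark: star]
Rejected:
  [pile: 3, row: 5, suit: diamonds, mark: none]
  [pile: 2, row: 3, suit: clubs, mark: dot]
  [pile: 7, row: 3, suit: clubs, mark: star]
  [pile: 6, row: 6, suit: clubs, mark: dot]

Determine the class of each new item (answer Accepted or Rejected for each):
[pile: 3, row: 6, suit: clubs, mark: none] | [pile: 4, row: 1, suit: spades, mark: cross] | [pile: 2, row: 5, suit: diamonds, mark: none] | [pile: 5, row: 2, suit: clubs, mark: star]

The classifier is using: row ≤ 2.
Rejected: [pile: 3, row: 6, suit: clubs, mark: none], since row = 6.
Accepted: [pile: 4, row: 1, suit: spades, mark: cross], since row = 1.
Rejected: [pile: 2, row: 5, suit: diamonds, mark: none], since row = 5.
Accepted: [pile: 5, row: 2, suit: clubs, mark: star], since row = 2.

Rejected, Accepted, Rejected, Accepted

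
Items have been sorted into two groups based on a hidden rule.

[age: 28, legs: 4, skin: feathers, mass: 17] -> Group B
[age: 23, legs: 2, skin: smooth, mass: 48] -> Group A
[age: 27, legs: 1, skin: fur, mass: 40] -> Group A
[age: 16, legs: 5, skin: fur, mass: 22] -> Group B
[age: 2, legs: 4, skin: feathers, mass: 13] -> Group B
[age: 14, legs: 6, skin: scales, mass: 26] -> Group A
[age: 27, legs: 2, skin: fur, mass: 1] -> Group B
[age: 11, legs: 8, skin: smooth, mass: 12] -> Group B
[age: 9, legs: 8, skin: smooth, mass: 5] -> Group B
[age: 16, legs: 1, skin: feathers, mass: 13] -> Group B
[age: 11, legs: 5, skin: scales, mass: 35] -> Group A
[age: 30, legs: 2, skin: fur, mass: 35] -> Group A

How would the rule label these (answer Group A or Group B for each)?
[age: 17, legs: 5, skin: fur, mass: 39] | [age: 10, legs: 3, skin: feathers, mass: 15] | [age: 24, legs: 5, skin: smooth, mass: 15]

Group A, Group B, Group B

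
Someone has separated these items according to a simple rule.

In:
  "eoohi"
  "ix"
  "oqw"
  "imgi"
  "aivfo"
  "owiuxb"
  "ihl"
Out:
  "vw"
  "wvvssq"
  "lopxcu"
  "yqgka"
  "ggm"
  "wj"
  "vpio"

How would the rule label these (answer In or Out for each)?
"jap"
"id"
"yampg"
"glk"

Out, In, Out, Out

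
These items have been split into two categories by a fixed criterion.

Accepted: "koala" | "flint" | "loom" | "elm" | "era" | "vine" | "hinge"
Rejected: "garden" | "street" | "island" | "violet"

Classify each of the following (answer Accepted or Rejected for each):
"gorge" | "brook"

All 'Accepted' examples share one property — length ≤ 5 — and every 'Rejected' example lacks it.
"gorge": Accepted (length 5). "brook": Accepted (length 5).

Accepted, Accepted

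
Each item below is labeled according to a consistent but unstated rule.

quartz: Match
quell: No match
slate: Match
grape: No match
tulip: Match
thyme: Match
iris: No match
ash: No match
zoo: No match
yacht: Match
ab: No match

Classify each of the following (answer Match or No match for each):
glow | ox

No match, No match

All 'Match' examples share one property — contains 't' — and every 'No match' example lacks it.
glow: no 't' — doesn't qualify, so No match. ox: no 't' — doesn't qualify, so No match.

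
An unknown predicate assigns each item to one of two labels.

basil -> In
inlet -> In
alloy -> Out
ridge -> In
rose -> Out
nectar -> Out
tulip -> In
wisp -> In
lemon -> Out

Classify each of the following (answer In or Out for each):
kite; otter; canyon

'In' ⟺ contains 'i'.
kite: has 'i' — matches, so In. otter: no 'i' — fails this test, so Out. canyon: no 'i' — fails this test, so Out.

In, Out, Out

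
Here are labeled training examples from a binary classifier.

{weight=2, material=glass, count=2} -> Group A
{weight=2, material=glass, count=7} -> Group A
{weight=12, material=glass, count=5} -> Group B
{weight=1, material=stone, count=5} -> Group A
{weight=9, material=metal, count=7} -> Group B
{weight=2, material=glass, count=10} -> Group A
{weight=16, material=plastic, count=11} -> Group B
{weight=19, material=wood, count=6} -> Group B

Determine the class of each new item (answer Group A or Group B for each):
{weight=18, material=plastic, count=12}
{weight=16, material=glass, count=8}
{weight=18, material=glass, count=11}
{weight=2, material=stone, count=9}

The simplest hypothesis consistent with all the labels is: weight ≤ 2.
{weight=18, material=plastic, count=12}: Group B (weight = 18).
{weight=16, material=glass, count=8}: Group B (weight = 16).
{weight=18, material=glass, count=11}: Group B (weight = 18).
{weight=2, material=stone, count=9}: Group A (weight = 2).

Group B, Group B, Group B, Group A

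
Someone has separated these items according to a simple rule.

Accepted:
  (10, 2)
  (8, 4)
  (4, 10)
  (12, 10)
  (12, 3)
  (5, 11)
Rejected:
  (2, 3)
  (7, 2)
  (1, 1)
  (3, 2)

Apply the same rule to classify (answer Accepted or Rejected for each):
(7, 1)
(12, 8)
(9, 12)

One predicate separates the groups cleanly: sum ≥ 12.

Rejected, Accepted, Accepted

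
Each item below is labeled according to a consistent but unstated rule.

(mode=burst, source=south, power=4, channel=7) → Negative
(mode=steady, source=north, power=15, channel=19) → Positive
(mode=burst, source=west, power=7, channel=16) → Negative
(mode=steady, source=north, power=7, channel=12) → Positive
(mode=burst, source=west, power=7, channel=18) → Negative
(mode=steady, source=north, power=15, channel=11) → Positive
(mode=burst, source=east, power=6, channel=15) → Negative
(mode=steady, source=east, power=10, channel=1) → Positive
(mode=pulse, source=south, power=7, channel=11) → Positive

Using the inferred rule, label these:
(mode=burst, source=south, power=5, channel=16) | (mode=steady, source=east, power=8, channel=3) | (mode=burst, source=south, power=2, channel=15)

Negative, Positive, Negative

Every 'Positive' example satisfies: mode is not burst. None of the 'Negative' examples do.
(mode=burst, source=south, power=5, channel=16): mode is burst — fails this test, so Negative. (mode=steady, source=east, power=8, channel=3): mode is steady — meets the rule, so Positive. (mode=burst, source=south, power=2, channel=15): mode is burst — fails this test, so Negative.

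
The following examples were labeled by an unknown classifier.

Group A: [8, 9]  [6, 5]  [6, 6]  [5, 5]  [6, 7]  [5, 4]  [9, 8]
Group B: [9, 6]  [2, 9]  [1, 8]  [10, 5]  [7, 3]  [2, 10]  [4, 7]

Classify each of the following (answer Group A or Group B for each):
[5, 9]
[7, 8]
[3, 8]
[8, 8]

The pattern is that an item is 'Group A' exactly when: |first − second| ≤ 1.
[5, 9]: |5−9| = 4 — doesn't match, so Group B. [7, 8]: |7−8| = 1 — checks out, so Group A. [3, 8]: |3−8| = 5 — doesn't match, so Group B. [8, 8]: |8−8| = 0 — checks out, so Group A.

Group B, Group A, Group B, Group A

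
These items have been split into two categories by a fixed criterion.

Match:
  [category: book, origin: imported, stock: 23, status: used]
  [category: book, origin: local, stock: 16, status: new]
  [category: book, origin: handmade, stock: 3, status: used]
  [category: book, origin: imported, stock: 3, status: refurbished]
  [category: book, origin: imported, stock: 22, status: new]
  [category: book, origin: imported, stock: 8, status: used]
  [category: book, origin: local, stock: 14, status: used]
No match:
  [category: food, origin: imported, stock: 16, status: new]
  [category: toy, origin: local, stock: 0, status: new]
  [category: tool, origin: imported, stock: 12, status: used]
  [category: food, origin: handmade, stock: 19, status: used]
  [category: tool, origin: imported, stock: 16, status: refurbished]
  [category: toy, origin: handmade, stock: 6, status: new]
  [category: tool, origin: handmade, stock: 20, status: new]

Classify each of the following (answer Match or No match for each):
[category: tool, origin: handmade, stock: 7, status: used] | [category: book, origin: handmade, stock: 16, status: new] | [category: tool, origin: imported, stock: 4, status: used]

Comparing the two groups points to one rule — category is book.

No match, Match, No match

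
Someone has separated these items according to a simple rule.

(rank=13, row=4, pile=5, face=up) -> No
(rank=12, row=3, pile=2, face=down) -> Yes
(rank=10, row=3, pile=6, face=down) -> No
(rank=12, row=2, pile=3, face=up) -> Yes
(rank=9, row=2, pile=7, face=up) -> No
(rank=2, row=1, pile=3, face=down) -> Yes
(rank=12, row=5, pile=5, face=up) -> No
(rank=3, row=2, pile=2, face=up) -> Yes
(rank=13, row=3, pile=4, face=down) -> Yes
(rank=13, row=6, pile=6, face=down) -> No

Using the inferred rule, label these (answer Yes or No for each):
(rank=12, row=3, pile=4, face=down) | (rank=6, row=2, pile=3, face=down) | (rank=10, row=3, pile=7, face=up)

Yes, Yes, No

The rule appears to be: pile ≤ 4.
(rank=12, row=3, pile=4, face=down) → pile = 4 → Yes. (rank=6, row=2, pile=3, face=down) → pile = 3 → Yes. (rank=10, row=3, pile=7, face=up) → pile = 7 → No.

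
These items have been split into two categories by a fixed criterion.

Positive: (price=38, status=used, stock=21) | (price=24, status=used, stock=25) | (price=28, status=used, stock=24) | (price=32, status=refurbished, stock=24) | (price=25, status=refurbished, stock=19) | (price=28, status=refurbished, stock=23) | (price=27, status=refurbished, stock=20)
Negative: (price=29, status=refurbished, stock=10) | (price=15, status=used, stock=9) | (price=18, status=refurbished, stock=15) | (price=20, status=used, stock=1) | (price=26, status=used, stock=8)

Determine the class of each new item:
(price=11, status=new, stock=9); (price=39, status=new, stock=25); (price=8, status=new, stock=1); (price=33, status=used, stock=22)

Negative, Positive, Negative, Positive

The distinguishing property — stock ≥ 19 — holds for all the 'Positive' cases and none of the 'Negative' cases.
(price=11, status=new, stock=9) — stock = 9, hence Negative. (price=39, status=new, stock=25) — stock = 25, hence Positive. (price=8, status=new, stock=1) — stock = 1, hence Negative. (price=33, status=used, stock=22) — stock = 22, hence Positive.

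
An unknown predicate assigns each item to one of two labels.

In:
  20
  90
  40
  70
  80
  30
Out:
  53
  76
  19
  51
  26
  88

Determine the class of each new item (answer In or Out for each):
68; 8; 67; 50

Out, Out, Out, In

The classifier is using: multiple of 5.
Out: 68, since 68 = 5·13 + 3.
Out: 8, since 8 = 5·1 + 3.
Out: 67, since 67 = 5·13 + 2.
In: 50, since 50 = 5·10.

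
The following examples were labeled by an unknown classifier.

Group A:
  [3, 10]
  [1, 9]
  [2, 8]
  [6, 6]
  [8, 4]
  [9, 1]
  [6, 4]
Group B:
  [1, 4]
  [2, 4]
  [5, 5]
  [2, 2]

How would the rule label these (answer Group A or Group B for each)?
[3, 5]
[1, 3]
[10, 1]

Rule: max ≥ 6. This holds for each 'Group A' example and fails for each 'Group B' one.

Group B, Group B, Group A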